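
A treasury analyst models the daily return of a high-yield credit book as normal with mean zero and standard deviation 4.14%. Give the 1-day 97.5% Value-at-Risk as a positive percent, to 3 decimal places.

8.114%

At 97.5% one-sided, z = 1.960.
VaR = z·σ = 1.960 × 4.14% = 8.114%.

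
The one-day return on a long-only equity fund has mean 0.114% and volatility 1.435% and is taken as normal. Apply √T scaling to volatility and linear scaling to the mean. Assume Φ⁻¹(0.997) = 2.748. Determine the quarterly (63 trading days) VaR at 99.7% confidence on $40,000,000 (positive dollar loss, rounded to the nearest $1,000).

$9,647,000

σ_{63d} = 1.435% × √63 = 11.390%; μ_{63d} = 63 × 0.114% = 7.182%.
VaR = −(7.182%) + 2.748 × 11.390% = 24.118%.
On $40,000,000: 0.24118 × $40,000,000 = $9,647,200.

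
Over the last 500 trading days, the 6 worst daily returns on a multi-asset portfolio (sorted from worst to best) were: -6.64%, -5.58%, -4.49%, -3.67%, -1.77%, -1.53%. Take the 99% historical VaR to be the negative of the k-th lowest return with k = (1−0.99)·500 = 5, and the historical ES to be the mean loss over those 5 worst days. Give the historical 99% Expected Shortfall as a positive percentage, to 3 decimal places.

The 5 worst returns sum to -22.15%.
ES = −(-22.15%) / 5 = 4.43% ≈ 4.430%.

4.430%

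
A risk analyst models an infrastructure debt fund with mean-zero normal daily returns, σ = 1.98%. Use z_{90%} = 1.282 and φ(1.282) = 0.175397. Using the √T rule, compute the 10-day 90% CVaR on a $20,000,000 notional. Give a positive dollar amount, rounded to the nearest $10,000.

σ_{10d} = 1.98% × √10 = 6.261%.
ES multiplier = φ(z)/(1−α) = 0.175397/0.1 = 1.754.
ES = 6.261% × 1.754 = 10.982%; on $20,000,000: $2,196,400.

$2,200,000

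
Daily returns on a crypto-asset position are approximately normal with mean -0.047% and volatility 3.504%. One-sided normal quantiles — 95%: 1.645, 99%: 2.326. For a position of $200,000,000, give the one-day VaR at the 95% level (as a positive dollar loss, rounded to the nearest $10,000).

VaR = −μ + z·σ = −(-0.047%) + 1.645 × 3.504% = 5.811%.
On $200,000,000: 0.05811 × $200,000,000 = $11,622,000.

$11,620,000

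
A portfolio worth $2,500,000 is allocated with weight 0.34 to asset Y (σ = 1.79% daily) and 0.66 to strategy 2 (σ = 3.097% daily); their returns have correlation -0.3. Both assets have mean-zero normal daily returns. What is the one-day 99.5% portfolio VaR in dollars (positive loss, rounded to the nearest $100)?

$125,600

σ_p² = 0.34²·1.79² + 0.66²·3.097² + 2·-0.3·0.34·0.66·1.79·3.097 = 3.8020 (%²).
σ_p = √3.8020 = 1.950%.
At 99.5%, z = 2.576.
VaR = 2.576 × 1.950% = 5.023%; on $2,500,000 that is $125,575.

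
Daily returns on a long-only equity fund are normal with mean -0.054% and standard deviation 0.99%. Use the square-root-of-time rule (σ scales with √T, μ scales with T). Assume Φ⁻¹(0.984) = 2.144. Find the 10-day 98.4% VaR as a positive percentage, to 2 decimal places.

7.25%

σ_{10d} = 0.99% × √10 = 3.131%; μ_{10d} = 10 × -0.054% = -0.540%.
VaR = −(-0.540%) + 2.144 × 3.131% = 7.253%.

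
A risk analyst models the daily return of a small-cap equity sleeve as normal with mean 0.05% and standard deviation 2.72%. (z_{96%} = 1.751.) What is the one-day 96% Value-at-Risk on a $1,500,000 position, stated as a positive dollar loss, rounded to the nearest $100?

VaR = −μ + z·σ = −(0.05%) + 1.751 × 2.72% = 4.713%.
On $1,500,000: 0.04713 × $1,500,000 = $70,695.

$70,700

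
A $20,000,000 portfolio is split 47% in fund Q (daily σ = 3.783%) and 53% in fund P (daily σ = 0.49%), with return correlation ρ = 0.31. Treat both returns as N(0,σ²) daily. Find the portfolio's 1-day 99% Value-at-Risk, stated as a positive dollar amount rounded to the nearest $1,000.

σ_p² = 0.47²·3.783² + 0.53²·0.49² + 2·0.31·0.47·0.53·3.783·0.49 = 3.5150 (%²).
σ_p = √3.5150 = 1.875%.
At 99%, z = 2.326.
VaR = 2.326 × 1.875% = 4.361%; on $20,000,000 that is $872,200.

$872,000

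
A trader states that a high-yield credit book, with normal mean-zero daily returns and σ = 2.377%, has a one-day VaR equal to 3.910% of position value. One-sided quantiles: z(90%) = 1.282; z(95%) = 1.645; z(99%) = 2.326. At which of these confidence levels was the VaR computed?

Implied z = VaR/σ = 3.910 / 2.377 = 1.645.
This matches z(95%) = 1.645.

95%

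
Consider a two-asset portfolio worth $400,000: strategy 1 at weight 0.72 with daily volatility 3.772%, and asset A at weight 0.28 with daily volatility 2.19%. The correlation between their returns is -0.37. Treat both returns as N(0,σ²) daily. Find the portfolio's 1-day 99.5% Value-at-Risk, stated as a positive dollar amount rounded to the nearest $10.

$26,310

σ_p² = 0.72²·3.772² + 0.28²·2.19² + 2·-0.37·0.72·0.28·3.772·2.19 = 6.5194 (%²).
σ_p = √6.5194 = 2.553%.
At 99.5%, z = 2.576.
VaR = 2.576 × 2.553% = 6.577%; on $400,000 that is $26,308.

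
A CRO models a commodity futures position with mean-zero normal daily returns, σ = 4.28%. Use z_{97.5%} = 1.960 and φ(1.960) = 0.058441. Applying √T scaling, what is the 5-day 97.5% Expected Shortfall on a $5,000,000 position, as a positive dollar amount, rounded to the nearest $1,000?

$1,119,000

σ_{5d} = 4.28% × √5 = 9.570%.
ES multiplier = φ(z)/(1−α) = 0.058441/0.025 = 2.338.
ES = 9.570% × 2.338 = 22.375%; on $5,000,000: $1,118,750.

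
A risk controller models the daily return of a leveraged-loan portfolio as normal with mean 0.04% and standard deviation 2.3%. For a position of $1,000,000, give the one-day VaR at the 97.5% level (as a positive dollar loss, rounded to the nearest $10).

$44,680

At 97.5% one-sided, z = 1.960.
VaR = −μ + z·σ = −(0.04%) + 1.960 × 2.3% = 4.468%.
On $1,000,000: 0.04468 × $1,000,000 = $44,680.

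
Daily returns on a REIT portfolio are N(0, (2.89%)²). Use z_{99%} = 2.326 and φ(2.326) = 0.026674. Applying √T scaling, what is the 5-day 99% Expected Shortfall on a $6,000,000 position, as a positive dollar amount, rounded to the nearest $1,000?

σ_{5d} = 2.89% × √5 = 6.462%.
ES multiplier = φ(z)/(1−α) = 0.026674/0.01 = 2.667.
ES = 6.462% × 2.667 = 17.234%; on $6,000,000: $1,034,040.

$1,034,000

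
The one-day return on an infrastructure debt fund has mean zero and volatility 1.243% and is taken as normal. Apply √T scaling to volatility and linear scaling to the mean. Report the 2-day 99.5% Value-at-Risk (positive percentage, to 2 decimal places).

At 99.5%, z = 2.576.
σ_{2d} = 1.243% × √2 = 1.758%.
VaR = 2.576 × 1.758% = 4.529%.

4.53%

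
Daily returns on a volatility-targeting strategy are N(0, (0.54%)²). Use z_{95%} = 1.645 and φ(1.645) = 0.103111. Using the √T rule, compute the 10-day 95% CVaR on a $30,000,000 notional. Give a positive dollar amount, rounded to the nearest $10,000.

σ_{10d} = 0.54% × √10 = 1.708%.
ES multiplier = φ(z)/(1−α) = 0.103111/0.05 = 2.062.
ES = 1.708% × 2.062 = 3.522%; on $30,000,000: $1,056,600.

$1,060,000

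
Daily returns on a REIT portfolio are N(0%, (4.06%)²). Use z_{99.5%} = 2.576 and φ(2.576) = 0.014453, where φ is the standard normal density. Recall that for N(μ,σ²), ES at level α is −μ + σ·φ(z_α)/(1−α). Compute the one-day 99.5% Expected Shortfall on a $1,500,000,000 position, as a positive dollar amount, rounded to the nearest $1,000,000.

Tail multiplier: φ(z)/(1−α) = 0.014453 / 0.005 = 2.891.
ES = 4.06% × 2.891 = 11.737%.
On $1,500,000,000: 0.11737 × $1,500,000,000 = $176,055,000.

$176,000,000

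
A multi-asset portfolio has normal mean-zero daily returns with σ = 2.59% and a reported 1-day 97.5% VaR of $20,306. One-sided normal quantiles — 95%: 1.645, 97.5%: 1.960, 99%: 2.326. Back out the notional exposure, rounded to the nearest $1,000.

VaR as a fraction of value: z·σ = 1.960 × 2.59% = 5.0764%.
Position = $20,306 / 0.050764 = $400,008.

$400,000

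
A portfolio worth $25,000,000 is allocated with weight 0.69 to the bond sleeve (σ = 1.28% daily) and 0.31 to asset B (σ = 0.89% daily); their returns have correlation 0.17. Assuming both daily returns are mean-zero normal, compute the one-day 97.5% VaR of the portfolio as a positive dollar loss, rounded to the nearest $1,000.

σ_p² = 0.69²·1.28² + 0.31²·0.89² + 2·0.17·0.69·0.31·1.28·0.89 = 0.9390 (%²).
σ_p = √0.9390 = 0.969%.
At 97.5%, z = 1.960.
VaR = 1.960 × 0.969% = 1.899%; on $25,000,000 that is $474,750.

$475,000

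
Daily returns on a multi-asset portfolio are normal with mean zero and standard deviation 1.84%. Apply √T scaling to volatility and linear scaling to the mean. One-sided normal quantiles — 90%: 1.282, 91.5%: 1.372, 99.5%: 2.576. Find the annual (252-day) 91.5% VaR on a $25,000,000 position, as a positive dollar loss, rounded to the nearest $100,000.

σ_{252d} = 1.84% × √252 = 29.209%.
VaR = 1.372 × 29.209% = 40.075%.
On $25,000,000: 0.40075 × $25,000,000 = $10,018,750.

$10,000,000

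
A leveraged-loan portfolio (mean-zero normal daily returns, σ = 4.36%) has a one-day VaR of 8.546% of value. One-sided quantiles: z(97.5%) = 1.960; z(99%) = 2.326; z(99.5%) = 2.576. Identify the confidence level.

97.5%

Implied z = VaR/σ = 8.546 / 4.36 = 1.960.
This matches z(97.5%) = 1.960.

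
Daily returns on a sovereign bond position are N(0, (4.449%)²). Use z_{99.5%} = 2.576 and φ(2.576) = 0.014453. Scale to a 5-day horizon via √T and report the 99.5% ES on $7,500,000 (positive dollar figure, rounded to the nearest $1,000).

$2,157,000

σ_{5d} = 4.449% × √5 = 9.948%.
ES multiplier = φ(z)/(1−α) = 0.014453/0.005 = 2.891.
ES = 9.948% × 2.891 = 28.760%; on $7,500,000: $2,157,000.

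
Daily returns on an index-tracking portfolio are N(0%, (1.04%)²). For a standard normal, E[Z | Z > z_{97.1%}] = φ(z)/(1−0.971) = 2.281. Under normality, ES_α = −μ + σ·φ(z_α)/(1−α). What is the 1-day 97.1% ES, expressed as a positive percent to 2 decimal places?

ES = 1.04% × 2.281 = 2.372%.

2.37%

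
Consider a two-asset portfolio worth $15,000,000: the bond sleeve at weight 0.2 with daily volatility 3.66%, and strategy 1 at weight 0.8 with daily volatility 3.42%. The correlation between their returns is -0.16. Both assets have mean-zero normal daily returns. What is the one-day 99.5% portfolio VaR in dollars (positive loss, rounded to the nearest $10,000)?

$1,050,000

σ_p² = 0.2²·3.66² + 0.8²·3.42² + 2·-0.16·0.2·0.8·3.66·3.42 = 7.3806 (%²).
σ_p = √7.3806 = 2.717%.
At 99.5%, z = 2.576.
VaR = 2.576 × 2.717% = 6.999%; on $15,000,000 that is $1,049,850.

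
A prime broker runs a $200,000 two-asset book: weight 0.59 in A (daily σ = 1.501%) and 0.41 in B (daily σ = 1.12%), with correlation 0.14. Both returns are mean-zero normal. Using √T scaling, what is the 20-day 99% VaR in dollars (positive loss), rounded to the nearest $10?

σ_p = √(0.59²·1.501² + 0.41²·1.12² + 2·0.14·0.59·0.41·1.501·1.12) = 1.053%.
σ_{20d} = 1.053% × √20 = 4.709%.
z(99%) = 2.326.
VaR = 2.326 × 4.709% = 10.953%; on $200,000 that is $21,906.

$21,910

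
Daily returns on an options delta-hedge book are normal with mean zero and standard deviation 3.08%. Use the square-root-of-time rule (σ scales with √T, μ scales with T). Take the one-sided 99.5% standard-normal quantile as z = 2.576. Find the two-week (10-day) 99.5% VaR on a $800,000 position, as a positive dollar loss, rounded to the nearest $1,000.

$201,000

σ_{10d} = 3.08% × √10 = 9.740%.
VaR = 2.576 × 9.740% = 25.090%.
On $800,000: 0.25090 × $800,000 = $200,720.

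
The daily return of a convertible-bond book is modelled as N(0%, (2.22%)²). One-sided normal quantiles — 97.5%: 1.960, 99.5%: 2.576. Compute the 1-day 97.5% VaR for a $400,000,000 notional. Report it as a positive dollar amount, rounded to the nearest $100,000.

VaR = z·σ = 1.960 × 2.22% = 4.351%.
On $400,000,000: 0.04351 × $400,000,000 = $17,404,000.

$17,400,000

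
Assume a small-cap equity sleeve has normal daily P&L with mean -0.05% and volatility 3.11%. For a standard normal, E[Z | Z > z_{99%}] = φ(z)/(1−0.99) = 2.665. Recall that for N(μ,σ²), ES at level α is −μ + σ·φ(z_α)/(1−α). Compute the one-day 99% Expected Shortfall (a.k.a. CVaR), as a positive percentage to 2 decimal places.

ES = −(-0.05%) + 3.11% × 2.665 = 8.338%.

8.34%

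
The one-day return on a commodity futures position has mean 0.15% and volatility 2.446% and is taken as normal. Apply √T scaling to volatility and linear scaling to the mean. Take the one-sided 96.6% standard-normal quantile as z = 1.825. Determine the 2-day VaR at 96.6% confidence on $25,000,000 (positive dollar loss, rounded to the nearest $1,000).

σ_{2d} = 2.446% × √2 = 3.459%; μ_{2d} = 2 × 0.15% = 0.300%.
VaR = −(0.300%) + 1.825 × 3.459% = 6.013%.
On $25,000,000: 0.06013 × $25,000,000 = $1,503,250.

$1,503,000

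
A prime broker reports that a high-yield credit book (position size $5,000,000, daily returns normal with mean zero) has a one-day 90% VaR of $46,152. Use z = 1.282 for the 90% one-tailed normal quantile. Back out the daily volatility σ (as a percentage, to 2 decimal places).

VaR as a fraction: $46,152 / $5,000,000 = 0.923%.
σ = VaR / z = 0.923% / 1.282 = 0.720%.

0.72%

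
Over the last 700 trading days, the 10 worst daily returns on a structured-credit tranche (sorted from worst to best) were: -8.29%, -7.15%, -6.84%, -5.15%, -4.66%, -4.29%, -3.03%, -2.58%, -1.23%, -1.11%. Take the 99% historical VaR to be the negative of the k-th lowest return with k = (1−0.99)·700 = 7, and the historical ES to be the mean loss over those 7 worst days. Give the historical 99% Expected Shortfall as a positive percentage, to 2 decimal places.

The 7 worst returns sum to -39.41%.
ES = −(-39.41%) / 7 = 5.63%.

5.63%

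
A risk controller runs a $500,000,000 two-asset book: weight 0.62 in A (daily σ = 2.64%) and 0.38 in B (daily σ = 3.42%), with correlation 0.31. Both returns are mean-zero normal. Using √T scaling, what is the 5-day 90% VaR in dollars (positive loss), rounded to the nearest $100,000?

$34,200,000

σ_p = √(0.62²·2.64² + 0.38²·3.42² + 2·0.31·0.62·0.38·2.64·3.42) = 2.385%.
σ_{5d} = 2.385% × √5 = 5.333%.
z(90%) = 1.282.
VaR = 1.282 × 5.333% = 6.837%; on $500,000,000 that is $34,185,000.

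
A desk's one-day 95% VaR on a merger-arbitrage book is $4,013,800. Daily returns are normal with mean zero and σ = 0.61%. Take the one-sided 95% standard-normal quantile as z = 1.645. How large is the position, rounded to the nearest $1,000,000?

VaR as a fraction of value: z·σ = 1.645 × 0.61% = 1.00345%.
Position = $4,013,800 / 0.0100345 = $400,000,000.

$400,000,000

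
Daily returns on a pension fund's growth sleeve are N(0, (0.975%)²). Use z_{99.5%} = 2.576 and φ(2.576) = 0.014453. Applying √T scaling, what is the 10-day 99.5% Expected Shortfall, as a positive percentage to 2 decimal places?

8.91%

σ_{10d} = 0.975% × √10 = 3.083%.
ES multiplier = φ(z)/(1−α) = 0.014453/0.005 = 2.891.
ES = 3.083% × 2.891 = 8.913%.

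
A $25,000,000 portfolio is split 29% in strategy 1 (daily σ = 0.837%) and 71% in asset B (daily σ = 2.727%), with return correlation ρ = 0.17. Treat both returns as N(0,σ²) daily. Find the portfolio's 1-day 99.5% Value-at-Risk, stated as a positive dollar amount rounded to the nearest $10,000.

$1,280,000

σ_p² = 0.29²·0.837² + 0.71²·2.727² + 2·0.17·0.29·0.71·0.837·2.727 = 3.9675 (%²).
σ_p = √3.9675 = 1.992%.
At 99.5%, z = 2.576.
VaR = 2.576 × 1.992% = 5.131%; on $25,000,000 that is $1,282,750.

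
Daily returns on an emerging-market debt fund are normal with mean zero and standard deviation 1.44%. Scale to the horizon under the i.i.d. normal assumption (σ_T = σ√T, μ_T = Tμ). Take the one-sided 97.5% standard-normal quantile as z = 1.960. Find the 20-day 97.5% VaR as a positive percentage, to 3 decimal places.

12.622%

σ_{20d} = 1.44% × √20 = 6.440%.
VaR = 1.960 × 6.440% = 12.622%.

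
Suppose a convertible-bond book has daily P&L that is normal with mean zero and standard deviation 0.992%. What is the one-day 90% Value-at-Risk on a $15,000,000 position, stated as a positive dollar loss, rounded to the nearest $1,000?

$191,000

At 90% one-sided, z = 1.282.
VaR = z·σ = 1.282 × 0.992% = 1.272%.
On $15,000,000: 0.01272 × $15,000,000 = $190,800.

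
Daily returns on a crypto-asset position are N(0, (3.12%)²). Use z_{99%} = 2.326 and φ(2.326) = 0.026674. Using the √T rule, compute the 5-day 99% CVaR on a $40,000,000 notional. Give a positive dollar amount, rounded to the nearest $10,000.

σ_{5d} = 3.12% × √5 = 6.977%.
ES multiplier = φ(z)/(1−α) = 0.026674/0.01 = 2.667.
ES = 6.977% × 2.667 = 18.608%; on $40,000,000: $7,443,200.

$7,440,000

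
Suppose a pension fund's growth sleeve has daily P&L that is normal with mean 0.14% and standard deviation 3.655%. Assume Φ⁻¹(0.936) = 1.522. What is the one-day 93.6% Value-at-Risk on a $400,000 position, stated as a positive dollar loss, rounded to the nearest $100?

VaR = −μ + z·σ = −(0.14%) + 1.522 × 3.655% = 5.423%.
On $400,000: 0.05423 × $400,000 = $21,692.

$21,700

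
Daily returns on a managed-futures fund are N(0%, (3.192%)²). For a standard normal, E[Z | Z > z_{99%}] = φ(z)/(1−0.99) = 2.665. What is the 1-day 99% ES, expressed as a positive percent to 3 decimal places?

ES = 3.192% × 2.665 = 8.507%.

8.507%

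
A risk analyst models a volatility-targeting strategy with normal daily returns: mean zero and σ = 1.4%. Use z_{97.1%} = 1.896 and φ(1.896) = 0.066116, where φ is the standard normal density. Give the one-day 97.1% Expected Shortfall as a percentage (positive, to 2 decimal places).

3.19%

Tail multiplier: φ(z)/(1−α) = 0.066116 / 0.029 = 2.280.
ES = 1.4% × 2.280 = 3.192%.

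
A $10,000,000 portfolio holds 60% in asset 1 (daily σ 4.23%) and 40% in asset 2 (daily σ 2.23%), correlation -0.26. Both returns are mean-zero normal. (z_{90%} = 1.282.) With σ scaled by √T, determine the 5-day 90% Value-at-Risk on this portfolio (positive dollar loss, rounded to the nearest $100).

σ_p = √(0.6²·4.23² + 0.4²·2.23² + 2·-0.26·0.6·0.4·4.23·2.23) = 2.462%.
σ_{5d} = 2.462% × √5 = 5.505%.
VaR = 1.282 × 5.505% = 7.057%; on $10,000,000 that is $705,700.

$705,700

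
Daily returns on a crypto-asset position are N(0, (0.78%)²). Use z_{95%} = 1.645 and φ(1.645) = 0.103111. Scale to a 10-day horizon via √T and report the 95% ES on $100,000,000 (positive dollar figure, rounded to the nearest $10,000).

$5,090,000

σ_{10d} = 0.78% × √10 = 2.467%.
ES multiplier = φ(z)/(1−α) = 0.103111/0.05 = 2.062.
ES = 2.467% × 2.062 = 5.087%; on $100,000,000: $5,087,000.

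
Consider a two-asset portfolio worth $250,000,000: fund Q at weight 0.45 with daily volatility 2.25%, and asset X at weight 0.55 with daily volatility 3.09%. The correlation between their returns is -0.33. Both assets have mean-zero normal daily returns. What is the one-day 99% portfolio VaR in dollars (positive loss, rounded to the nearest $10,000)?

σ_p² = 0.45²·2.25² + 0.55²·3.09² + 2·-0.33·0.45·0.55·2.25·3.09 = 2.7778 (%²).
σ_p = √2.7778 = 1.667%.
At 99%, z = 2.326.
VaR = 2.326 × 1.667% = 3.877%; on $250,000,000 that is $9,692,500.

$9,690,000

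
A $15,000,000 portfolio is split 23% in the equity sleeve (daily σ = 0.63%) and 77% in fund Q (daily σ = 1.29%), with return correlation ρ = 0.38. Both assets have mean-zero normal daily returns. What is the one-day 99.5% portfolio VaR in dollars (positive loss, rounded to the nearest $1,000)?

σ_p² = 0.23²·0.63² + 0.77²·1.29² + 2·0.38·0.23·0.77·0.63·1.29 = 1.1170 (%²).
σ_p = √1.1170 = 1.057%.
At 99.5%, z = 2.576.
VaR = 2.576 × 1.057% = 2.723%; on $15,000,000 that is $408,450.

$408,000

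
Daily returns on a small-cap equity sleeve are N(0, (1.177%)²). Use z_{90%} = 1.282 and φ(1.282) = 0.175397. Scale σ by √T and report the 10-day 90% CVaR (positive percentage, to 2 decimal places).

σ_{10d} = 1.177% × √10 = 3.722%.
ES multiplier = φ(z)/(1−α) = 0.175397/0.1 = 1.754.
ES = 3.722% × 1.754 = 6.528%.

6.53%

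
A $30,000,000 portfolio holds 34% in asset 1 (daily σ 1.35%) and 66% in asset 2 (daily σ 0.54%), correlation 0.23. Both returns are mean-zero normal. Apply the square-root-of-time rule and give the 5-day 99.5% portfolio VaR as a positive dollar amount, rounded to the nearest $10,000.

σ_p = √(0.34²·1.35² + 0.66²·0.54² + 2·0.23·0.34·0.66·1.35·0.54) = 0.643%.
σ_{5d} = 0.643% × √5 = 1.438%.
z(99.5%) = 2.576.
VaR = 2.576 × 1.438% = 3.704%; on $30,000,000 that is $1,111,200.

$1,110,000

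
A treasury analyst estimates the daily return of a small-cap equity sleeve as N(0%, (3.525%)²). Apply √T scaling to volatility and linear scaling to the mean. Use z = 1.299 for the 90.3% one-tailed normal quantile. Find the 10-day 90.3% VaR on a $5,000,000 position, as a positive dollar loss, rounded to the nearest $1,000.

σ_{10d} = 3.525% × √10 = 11.147%.
VaR = 1.299 × 11.147% = 14.480%.
On $5,000,000: 0.14480 × $5,000,000 = $724,000.

$724,000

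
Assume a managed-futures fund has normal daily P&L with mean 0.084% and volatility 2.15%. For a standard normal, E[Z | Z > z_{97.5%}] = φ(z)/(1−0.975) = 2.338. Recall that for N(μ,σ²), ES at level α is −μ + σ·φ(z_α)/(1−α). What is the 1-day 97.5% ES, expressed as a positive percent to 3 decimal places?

4.943%

ES = −(0.084%) + 2.15% × 2.338 = 4.943%.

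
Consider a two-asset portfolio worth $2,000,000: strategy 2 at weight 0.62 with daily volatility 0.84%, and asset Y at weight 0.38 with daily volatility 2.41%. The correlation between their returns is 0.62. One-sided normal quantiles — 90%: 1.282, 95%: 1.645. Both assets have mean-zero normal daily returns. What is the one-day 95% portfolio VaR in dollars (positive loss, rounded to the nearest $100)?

$42,900

σ_p² = 0.62²·0.84² + 0.38²·2.41² + 2·0.62·0.62·0.38·0.84·2.41 = 1.7013 (%²).
σ_p = √1.7013 = 1.304%.
VaR = 1.645 × 1.304% = 2.145%; on $2,000,000 that is $42,900.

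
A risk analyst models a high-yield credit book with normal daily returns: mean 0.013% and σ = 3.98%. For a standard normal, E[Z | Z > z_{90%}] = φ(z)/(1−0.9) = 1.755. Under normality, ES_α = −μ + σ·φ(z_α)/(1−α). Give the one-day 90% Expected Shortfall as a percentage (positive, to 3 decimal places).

6.972%

ES = −(0.013%) + 3.98% × 1.755 = 6.972%.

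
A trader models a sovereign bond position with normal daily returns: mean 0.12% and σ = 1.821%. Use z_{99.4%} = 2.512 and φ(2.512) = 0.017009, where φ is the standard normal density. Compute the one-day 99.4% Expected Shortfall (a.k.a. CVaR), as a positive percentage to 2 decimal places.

5.04%

Tail multiplier: φ(z)/(1−α) = 0.017009 / 0.006 = 2.835.
ES = −(0.12%) + 1.821% × 2.835 = 5.043%.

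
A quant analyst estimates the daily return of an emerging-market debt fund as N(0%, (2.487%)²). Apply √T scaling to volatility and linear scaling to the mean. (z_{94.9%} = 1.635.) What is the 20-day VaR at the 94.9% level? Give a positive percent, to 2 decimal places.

18.18%

σ_{20d} = 2.487% × √20 = 11.122%.
VaR = 1.635 × 11.122% = 18.184%.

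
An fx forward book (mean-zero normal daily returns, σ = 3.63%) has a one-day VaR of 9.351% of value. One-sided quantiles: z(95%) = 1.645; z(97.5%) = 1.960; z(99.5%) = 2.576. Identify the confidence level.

99.5%

Implied z = VaR/σ = 9.351 / 3.63 = 2.576.
This matches z(99.5%) = 2.576.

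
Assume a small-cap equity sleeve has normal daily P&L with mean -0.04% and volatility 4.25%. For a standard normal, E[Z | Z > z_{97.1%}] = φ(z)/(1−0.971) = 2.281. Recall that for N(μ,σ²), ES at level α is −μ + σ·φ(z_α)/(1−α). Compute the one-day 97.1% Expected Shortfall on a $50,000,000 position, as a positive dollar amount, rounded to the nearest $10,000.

ES = −(-0.04%) + 4.25% × 2.281 = 9.734%.
On $50,000,000: 0.09734 × $50,000,000 = $4,867,000.

$4,870,000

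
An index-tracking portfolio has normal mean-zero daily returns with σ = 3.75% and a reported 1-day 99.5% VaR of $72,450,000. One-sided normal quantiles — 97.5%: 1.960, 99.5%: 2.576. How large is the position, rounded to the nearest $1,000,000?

VaR as a fraction of value: z·σ = 2.576 × 3.75% = 9.66%.
Position = $72,450,000 / 0.0966 = $750,000,000.

$750,000,000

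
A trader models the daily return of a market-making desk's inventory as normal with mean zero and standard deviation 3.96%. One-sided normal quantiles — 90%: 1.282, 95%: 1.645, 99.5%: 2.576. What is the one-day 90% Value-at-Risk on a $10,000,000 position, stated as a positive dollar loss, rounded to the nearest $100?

$507,700

VaR = z·σ = 1.282 × 3.96% = 5.077%.
On $10,000,000: 0.05077 × $10,000,000 = $507,700.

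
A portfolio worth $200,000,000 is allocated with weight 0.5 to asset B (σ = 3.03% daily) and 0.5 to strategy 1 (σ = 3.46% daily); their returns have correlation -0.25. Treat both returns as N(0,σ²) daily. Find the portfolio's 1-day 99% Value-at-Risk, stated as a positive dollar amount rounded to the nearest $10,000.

$9,280,000

σ_p² = 0.5²·3.03² + 0.5²·3.46² + 2·-0.25·0.5·0.5·3.03·3.46 = 3.9777 (%²).
σ_p = √3.9777 = 1.994%.
At 99%, z = 2.326.
VaR = 2.326 × 1.994% = 4.638%; on $200,000,000 that is $9,276,000.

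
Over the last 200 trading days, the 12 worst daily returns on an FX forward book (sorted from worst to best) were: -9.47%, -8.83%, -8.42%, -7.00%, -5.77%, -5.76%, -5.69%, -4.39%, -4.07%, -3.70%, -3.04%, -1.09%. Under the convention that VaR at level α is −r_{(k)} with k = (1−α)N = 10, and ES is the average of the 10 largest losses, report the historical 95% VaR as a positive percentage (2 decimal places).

k = 10; the 10th lowest return is -3.70%, so VaR = 3.70%.

3.70%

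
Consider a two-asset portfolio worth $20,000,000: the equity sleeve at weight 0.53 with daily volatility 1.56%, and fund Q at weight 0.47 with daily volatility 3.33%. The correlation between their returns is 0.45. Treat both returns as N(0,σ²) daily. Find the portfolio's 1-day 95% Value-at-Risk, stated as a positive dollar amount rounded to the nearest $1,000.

$682,000

σ_p² = 0.53²·1.56² + 0.47²·3.33² + 2·0.45·0.53·0.47·1.56·3.33 = 4.2978 (%²).
σ_p = √4.2978 = 2.073%.
At 95%, z = 1.645.
VaR = 1.645 × 2.073% = 3.410%; on $20,000,000 that is $682,000.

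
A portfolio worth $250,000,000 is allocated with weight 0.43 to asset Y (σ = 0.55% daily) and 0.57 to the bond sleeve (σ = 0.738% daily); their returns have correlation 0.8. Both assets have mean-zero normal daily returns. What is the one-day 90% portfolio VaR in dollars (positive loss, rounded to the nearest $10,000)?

σ_p² = 0.43²·0.55² + 0.57²·0.738² + 2·0.8·0.43·0.57·0.55·0.738 = 0.3921 (%²).
σ_p = √0.3921 = 0.626%.
At 90%, z = 1.282.
VaR = 1.282 × 0.626% = 0.803%; on $250,000,000 that is $2,007,500.

$2,010,000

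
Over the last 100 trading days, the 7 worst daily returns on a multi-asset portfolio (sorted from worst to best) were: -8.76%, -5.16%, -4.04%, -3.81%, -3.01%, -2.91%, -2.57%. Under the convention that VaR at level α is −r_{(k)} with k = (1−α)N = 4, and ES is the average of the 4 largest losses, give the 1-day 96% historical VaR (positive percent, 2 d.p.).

k = 4; the 4th lowest return is -3.81%, so VaR = 3.81%.

3.81%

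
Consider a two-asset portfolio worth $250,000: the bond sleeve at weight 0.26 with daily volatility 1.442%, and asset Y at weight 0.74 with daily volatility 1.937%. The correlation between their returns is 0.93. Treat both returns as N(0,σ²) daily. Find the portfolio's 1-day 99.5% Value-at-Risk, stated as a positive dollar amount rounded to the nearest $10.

$11,510

σ_p² = 0.26²·1.442² + 0.74²·1.937² + 2·0.93·0.26·0.74·1.442·1.937 = 3.1947 (%²).
σ_p = √3.1947 = 1.787%.
At 99.5%, z = 2.576.
VaR = 2.576 × 1.787% = 4.603%; on $250,000 that is $11,507.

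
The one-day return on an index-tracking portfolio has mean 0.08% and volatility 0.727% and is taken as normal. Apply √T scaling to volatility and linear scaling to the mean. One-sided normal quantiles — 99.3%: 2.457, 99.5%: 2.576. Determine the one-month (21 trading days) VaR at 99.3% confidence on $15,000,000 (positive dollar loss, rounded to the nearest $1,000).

σ_{21d} = 0.727% × √21 = 3.332%; μ_{21d} = 21 × 0.08% = 1.680%.
VaR = −(1.680%) + 2.457 × 3.332% = 6.507%.
On $15,000,000: 0.06507 × $15,000,000 = $976,050.

$976,000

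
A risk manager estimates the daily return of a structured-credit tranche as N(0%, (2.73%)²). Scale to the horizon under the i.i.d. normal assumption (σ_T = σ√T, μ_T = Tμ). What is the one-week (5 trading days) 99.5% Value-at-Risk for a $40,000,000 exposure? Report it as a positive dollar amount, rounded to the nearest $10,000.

At 99.5%, z = 2.576.
σ_{5d} = 2.73% × √5 = 6.104%.
VaR = 2.576 × 6.104% = 15.724%.
On $40,000,000: 0.15724 × $40,000,000 = $6,289,600.

$6,290,000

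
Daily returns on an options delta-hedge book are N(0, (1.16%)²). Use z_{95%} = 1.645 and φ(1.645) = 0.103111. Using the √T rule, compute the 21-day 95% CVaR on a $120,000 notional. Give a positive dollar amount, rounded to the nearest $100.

σ_{21d} = 1.16% × √21 = 5.316%.
ES multiplier = φ(z)/(1−α) = 0.103111/0.05 = 2.062.
ES = 5.316% × 2.062 = 10.962%; on $120,000: $13,154.

$13,200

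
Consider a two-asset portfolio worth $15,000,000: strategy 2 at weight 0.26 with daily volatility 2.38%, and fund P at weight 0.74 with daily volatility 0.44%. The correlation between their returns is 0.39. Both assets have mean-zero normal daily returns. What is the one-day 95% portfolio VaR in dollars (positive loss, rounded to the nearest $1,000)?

σ_p² = 0.26²·2.38² + 0.74²·0.44² + 2·0.39·0.26·0.74·2.38·0.44 = 0.6461 (%²).
σ_p = √0.6461 = 0.804%.
At 95%, z = 1.645.
VaR = 1.645 × 0.804% = 1.323%; on $15,000,000 that is $198,450.

$198,000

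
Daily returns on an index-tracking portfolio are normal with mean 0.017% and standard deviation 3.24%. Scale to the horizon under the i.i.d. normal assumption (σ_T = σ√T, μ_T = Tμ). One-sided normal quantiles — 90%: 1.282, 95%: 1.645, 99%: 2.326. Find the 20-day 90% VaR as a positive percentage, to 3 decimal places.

σ_{20d} = 3.24% × √20 = 14.490%; μ_{20d} = 20 × 0.017% = 0.340%.
VaR = −(0.340%) + 1.282 × 14.490% = 18.236%.

18.236%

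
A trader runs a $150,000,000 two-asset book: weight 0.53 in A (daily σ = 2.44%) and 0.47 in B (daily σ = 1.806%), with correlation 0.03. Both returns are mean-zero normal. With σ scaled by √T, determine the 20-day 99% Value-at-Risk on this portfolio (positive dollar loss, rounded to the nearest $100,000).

σ_p = √(0.53²·2.44² + 0.47²·1.806² + 2·0.03·0.53·0.47·2.44·1.806) = 1.568%.
σ_{20d} = 1.568% × √20 = 7.012%.
z(99%) = 2.326.
VaR = 2.326 × 7.012% = 16.310%; on $150,000,000 that is $24,465,000.

$24,500,000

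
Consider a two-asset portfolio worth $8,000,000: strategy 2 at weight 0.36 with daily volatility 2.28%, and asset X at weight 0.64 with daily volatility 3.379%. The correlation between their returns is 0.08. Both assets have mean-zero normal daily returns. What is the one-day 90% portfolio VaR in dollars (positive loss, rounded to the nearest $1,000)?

$243,000

σ_p² = 0.36²·2.28² + 0.64²·3.379² + 2·0.08·0.36·0.64·2.28·3.379 = 5.6344 (%²).
σ_p = √5.6344 = 2.374%.
At 90%, z = 1.282.
VaR = 1.282 × 2.374% = 3.043%; on $8,000,000 that is $243,440.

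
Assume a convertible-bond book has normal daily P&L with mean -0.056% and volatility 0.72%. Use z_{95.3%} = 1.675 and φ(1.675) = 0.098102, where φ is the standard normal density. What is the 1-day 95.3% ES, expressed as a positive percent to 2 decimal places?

1.56%

Tail multiplier: φ(z)/(1−α) = 0.098102 / 0.047 = 2.087.
ES = −(-0.056%) + 0.72% × 2.087 = 1.559%.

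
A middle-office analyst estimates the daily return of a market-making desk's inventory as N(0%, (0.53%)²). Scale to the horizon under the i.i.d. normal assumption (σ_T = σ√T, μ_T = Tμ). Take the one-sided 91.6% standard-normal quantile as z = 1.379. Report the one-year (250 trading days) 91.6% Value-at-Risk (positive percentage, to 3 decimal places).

11.556%

σ_{250d} = 0.53% × √250 = 8.380%.
VaR = 1.379 × 8.380% = 11.556%.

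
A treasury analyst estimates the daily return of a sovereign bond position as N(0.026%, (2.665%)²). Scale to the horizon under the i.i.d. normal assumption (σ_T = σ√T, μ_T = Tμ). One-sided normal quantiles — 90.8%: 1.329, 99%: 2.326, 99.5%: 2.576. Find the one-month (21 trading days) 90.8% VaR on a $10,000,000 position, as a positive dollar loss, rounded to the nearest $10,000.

$1,570,000

σ_{21d} = 2.665% × √21 = 12.213%; μ_{21d} = 21 × 0.026% = 0.546%.
VaR = −(0.546%) + 1.329 × 12.213% = 15.685%.
On $10,000,000: 0.15685 × $10,000,000 = $1,568,500.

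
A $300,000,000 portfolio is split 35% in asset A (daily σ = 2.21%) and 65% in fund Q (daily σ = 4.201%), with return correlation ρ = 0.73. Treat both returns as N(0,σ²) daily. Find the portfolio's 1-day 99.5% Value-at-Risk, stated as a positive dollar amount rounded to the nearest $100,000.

$25,800,000

σ_p² = 0.35²·2.21² + 0.65²·4.201² + 2·0.73·0.35·0.65·2.21·4.201 = 11.1385 (%²).
σ_p = √11.1385 = 3.337%.
At 99.5%, z = 2.576.
VaR = 2.576 × 3.337% = 8.596%; on $300,000,000 that is $25,788,000.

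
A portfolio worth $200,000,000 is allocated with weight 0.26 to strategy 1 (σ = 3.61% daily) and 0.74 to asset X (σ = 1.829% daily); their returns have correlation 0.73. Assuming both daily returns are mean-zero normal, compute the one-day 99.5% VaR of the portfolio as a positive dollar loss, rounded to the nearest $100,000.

$11,000,000

σ_p² = 0.26²·3.61² + 0.74²·1.829² + 2·0.73·0.26·0.74·3.61·1.829 = 4.5675 (%²).
σ_p = √4.5675 = 2.137%.
At 99.5%, z = 2.576.
VaR = 2.576 × 2.137% = 5.505%; on $200,000,000 that is $11,010,000.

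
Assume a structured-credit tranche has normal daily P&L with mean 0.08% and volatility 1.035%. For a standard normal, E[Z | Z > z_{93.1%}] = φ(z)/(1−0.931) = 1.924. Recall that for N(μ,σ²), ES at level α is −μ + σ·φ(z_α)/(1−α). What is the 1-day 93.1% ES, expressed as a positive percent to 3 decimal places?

1.911%

ES = −(0.08%) + 1.035% × 1.924 = 1.911%.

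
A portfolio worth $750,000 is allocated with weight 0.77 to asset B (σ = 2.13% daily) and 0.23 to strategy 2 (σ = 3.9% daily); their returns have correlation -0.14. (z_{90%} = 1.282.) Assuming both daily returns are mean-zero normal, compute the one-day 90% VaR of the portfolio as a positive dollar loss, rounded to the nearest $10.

$16,880

σ_p² = 0.77²·2.13² + 0.23²·3.9² + 2·-0.14·0.77·0.23·2.13·3.9 = 3.0826 (%²).
σ_p = √3.0826 = 1.756%.
VaR = 1.282 × 1.756% = 2.251%; on $750,000 that is $16,882.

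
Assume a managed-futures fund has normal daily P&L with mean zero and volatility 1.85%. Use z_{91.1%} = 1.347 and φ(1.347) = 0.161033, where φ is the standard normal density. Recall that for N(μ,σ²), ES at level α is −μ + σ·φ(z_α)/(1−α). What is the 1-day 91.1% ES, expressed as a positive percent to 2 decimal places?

Tail multiplier: φ(z)/(1−α) = 0.161033 / 0.089 = 1.809.
ES = 1.85% × 1.809 = 3.347%.

3.35%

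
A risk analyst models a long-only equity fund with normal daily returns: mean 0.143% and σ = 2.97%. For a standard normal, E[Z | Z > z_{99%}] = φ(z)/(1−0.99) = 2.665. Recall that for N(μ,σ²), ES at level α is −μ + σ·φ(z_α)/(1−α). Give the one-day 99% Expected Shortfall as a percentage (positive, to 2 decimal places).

7.77%

ES = −(0.143%) + 2.97% × 2.665 = 7.772%.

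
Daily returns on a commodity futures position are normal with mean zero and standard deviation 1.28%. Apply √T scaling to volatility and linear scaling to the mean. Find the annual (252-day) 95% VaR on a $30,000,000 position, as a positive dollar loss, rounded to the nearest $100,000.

At 95%, z = 1.645.
σ_{252d} = 1.28% × √252 = 20.319%.
VaR = 1.645 × 20.319% = 33.425%.
On $30,000,000: 0.33425 × $30,000,000 = $10,027,500.

$10,000,000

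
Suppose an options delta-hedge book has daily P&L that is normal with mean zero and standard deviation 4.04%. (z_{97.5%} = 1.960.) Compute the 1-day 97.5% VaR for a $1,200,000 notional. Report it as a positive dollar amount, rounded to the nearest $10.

VaR = z·σ = 1.960 × 4.04% = 7.918%.
On $1,200,000: 0.07918 × $1,200,000 = $95,016.

$95,020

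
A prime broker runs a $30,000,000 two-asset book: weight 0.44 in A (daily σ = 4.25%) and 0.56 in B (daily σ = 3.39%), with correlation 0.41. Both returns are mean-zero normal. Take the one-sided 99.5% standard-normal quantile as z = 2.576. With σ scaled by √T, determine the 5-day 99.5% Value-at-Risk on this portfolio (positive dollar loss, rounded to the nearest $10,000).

$5,470,000

σ_p = √(0.44²·4.25² + 0.56²·3.39² + 2·0.41·0.44·0.56·4.25·3.39) = 3.164%.
σ_{5d} = 3.164% × √5 = 7.075%.
VaR = 2.576 × 7.075% = 18.225%; on $30,000,000 that is $5,467,500.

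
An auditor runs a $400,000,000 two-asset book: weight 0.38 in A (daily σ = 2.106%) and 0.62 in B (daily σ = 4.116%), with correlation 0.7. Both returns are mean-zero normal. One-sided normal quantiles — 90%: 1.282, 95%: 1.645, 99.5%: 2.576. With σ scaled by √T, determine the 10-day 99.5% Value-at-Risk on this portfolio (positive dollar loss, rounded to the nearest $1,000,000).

$103,000,000

σ_p = √(0.38²·2.106² + 0.62²·4.116² + 2·0.7·0.38·0.62·2.106·4.116) = 3.164%.
σ_{10d} = 3.164% × √10 = 10.005%.
VaR = 2.576 × 10.005% = 25.773%; on $400,000,000 that is $103,092,000.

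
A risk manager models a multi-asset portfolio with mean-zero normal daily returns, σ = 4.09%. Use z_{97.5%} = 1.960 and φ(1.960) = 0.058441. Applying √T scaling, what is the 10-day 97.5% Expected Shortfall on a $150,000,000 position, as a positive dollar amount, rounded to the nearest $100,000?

$45,400,000

σ_{10d} = 4.09% × √10 = 12.934%.
ES multiplier = φ(z)/(1−α) = 0.058441/0.025 = 2.338.
ES = 12.934% × 2.338 = 30.240%; on $150,000,000: $45,360,000.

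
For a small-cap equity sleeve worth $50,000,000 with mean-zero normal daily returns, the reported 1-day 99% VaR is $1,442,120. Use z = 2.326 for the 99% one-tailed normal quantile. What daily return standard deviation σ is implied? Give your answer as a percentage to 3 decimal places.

1.240%

VaR as a fraction: $1,442,120 / $50,000,000 = 2.884%.
σ = VaR / z = 2.884% / 2.326 = 1.240%.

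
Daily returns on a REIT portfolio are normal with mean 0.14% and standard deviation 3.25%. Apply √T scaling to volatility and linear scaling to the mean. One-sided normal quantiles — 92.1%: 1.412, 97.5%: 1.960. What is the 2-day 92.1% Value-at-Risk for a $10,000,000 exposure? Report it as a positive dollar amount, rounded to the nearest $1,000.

$621,000

σ_{2d} = 3.25% × √2 = 4.596%; μ_{2d} = 2 × 0.14% = 0.280%.
VaR = −(0.280%) + 1.412 × 4.596% = 6.210%.
On $10,000,000: 0.06210 × $10,000,000 = $621,000.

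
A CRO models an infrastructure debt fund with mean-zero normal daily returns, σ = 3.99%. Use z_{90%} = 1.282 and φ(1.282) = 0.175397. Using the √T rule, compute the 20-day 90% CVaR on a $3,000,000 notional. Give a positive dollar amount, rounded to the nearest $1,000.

$939,000

σ_{20d} = 3.99% × √20 = 17.844%.
ES multiplier = φ(z)/(1−α) = 0.175397/0.1 = 1.754.
ES = 17.844% × 1.754 = 31.298%; on $3,000,000: $938,940.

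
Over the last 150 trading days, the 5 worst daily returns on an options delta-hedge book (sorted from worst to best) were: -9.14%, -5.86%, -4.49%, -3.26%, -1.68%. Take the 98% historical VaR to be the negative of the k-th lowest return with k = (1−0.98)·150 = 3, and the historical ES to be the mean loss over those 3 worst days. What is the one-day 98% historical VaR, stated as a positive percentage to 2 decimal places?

4.49%

k = 3; the 3rd lowest return is -4.49%, so VaR = 4.49%.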